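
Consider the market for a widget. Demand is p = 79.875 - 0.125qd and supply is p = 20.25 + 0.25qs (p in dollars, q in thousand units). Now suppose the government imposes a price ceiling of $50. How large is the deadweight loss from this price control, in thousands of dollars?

Rearranging demand gives qd = 639 - 8p; rearranging supply gives qs = 4p - 81. Setting quantity demanded equal to quantity supplied, 639 - 8p = 4p - 81, gives p* = 60 and q* = 159.
Because the ceiling (50) lies below the market-clearing price, it is binding.
At p = 50: qd = 639 - 8·50 = 239 and qs = 4·50 - 81 = 119.
Quantity traded falls to 119. At q = 119 the demand price is (639 - 119)/8 = 65 and the supply price is (81 + 119)/4 = 50.
Deadweight loss = ½ · (65 - 50) · (159 - 119) = ½ · 15 · 40 = 300.

300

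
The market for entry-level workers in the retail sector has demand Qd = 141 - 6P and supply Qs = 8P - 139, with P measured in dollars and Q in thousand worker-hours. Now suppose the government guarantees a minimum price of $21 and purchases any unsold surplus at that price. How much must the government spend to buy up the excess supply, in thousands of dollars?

294

In a free market, 141 - 6P = 8P - 139 gives the equilibrium P* = 20, Q* = 21.
The floor of 21 is above the equilibrium price 20, so it binds.
At P = 21: Qd = 141 - 6·21 = 15 and Qs = 8·21 - 139 = 29.
Surplus = Qs - Qd = 14.
Government expenditure = surplus × support price = 14 × 21 = 294.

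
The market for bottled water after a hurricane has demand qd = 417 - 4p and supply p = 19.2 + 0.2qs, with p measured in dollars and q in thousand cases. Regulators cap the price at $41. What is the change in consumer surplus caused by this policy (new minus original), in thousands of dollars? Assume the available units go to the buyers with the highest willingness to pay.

Rearranging supply gives qs = 5p - 96. Without the control the market clears where 417 - 4p = 5p - 96, i.e. p* = 57 and q* = 189.
The ceiling of 41 is below the equilibrium price 57, so it binds.
At p = 41: qd = 417 - 4·41 = 253 and qs = 5·41 - 96 = 109.
Consumer surplus without the control is ½ · (104.25 - 57) · 189 = 4465.125.
With the ceiling, 109 units are sold at 41 (assume they go to the highest-value buyers). The demand price at q = 109 is 77, so CS = ½ · [(104.25 - 41) + (77 - 41)] · 109 = 5409.125.
Change in consumer surplus = 5409.125 - 4465.125 = 944.

944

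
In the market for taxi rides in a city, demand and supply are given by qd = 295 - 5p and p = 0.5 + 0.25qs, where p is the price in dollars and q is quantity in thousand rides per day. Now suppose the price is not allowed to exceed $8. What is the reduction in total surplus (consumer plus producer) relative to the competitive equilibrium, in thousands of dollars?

Rearranging supply gives qs = 4p - 2. Setting quantity demanded equal to quantity supplied, 295 - 5p = 4p - 2, gives p* = 33 and q* = 130.
Since 8 < 33, the ceiling is binding.
At p = 8: qd = 295 - 5·8 = 255 and qs = 4·8 - 2 = 30.
Quantity traded falls to 30. At q = 30 the demand price is (295 - 30)/5 = 53 and the supply price is (2 + 30)/4 = 8.
Deadweight loss = ½ · (53 - 8) · (130 - 30) = ½ · 45 · 100 = 2250.

2250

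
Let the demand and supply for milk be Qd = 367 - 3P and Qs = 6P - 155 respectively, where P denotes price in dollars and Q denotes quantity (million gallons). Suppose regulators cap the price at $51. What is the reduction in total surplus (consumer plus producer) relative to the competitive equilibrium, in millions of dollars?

441

Equilibrium: 367 - 3P = 6P - 155, so 522 = 9P and P* = 58, Q* = 193.
Because the ceiling (51) lies below the market-clearing price, it is binding.
At P = 51: Qd = 367 - 3·51 = 214 and Qs = 6·51 - 155 = 151.
Quantity traded falls to 151. At Q = 151 the demand price is (367 - 151)/3 = 72 and the supply price is (155 + 151)/6 = 51.
Deadweight loss = ½ · (72 - 51) · (193 - 151) = ½ · 21 · 42 = 441.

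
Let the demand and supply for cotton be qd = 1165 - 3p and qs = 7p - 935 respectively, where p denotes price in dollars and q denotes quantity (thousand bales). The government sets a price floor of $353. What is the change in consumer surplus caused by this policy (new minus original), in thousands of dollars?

-45831.5

Setting quantity demanded equal to quantity supplied, 1165 - 3p = 7p - 935, gives p* = 210 and q* = 535.
Because the floor (353) lies above the market-clearing price, it is binding.
At p = 353: qd = 1165 - 3·353 = 106 and qs = 7·353 - 935 = 1536.
Consumer surplus without the control is ½ · (1165/3 - 210) · 535 = 286225/6.
With the floor, consumers buy 106 units at 353, so CS = ½ · (1165/3 - 353) · 106 = 5618/3.
Change in consumer surplus = 5618/3 - 286225/6 = -45831.5.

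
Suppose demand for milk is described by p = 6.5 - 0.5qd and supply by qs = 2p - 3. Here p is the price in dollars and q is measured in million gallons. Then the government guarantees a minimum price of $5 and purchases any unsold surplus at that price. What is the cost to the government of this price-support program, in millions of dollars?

Rearranging demand gives qd = 13 - 2p. In a free market, 13 - 2p = 2p - 3 gives the equilibrium p* = 4, q* = 5.
Since 5 > 4, the floor is binding.
At p = 5: qd = 13 - 2·5 = 3 and qs = 2·5 - 3 = 7.
Surplus = qs - qd = 4.
Government expenditure = surplus × support price = 4 × 5 = 20.

20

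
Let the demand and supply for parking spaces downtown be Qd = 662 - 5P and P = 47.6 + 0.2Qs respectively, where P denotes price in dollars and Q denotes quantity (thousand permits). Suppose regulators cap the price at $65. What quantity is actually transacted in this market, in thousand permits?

Rearranging supply gives Qs = 5P - 238. Equilibrium: 662 - 5P = 5P - 238, so 900 = 10P and P* = 90, Q* = 212.
Because the ceiling (65) lies below the market-clearing price, it is binding.
At P = 65: Qd = 662 - 5·65 = 337 and Qs = 5·65 - 238 = 87.
The quantity actually transacted is the short side, supply: 87.

87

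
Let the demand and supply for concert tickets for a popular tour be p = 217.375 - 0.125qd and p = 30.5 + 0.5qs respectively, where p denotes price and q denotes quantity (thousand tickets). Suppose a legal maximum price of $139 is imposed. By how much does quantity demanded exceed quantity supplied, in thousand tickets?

Rearranging demand gives qd = 1739 - 8p; rearranging supply gives qs = 2p - 61. Without the control the market clears where 1739 - 8p = 2p - 61, i.e. p* = 180 and q* = 299.
Since 139 < 180, the ceiling is binding.
At p = 139: qd = 1739 - 8·139 = 627 and qs = 2·139 - 61 = 217.
Shortage = qd - qs = 627 - 217 = 410.

410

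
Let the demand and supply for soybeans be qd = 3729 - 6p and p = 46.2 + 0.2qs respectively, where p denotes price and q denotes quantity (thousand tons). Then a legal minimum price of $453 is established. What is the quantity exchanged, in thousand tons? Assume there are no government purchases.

Rearranging supply gives qs = 5p - 231. Without the control the market clears where 3729 - 6p = 5p - 231, i.e. p* = 360 and q* = 1569.
The floor of 453 is above the equilibrium price 360, so it binds.
At p = 453: qd = 3729 - 6·453 = 1011 and qs = 5·453 - 231 = 2034.
The quantity actually transacted is the short side, demand: 1011.

1011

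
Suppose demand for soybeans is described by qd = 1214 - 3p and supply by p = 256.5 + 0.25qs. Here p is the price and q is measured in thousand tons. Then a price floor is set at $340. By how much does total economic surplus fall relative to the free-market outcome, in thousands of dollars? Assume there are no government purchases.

Rearranging supply gives qs = 4p - 1026. Equilibrium: 1214 - 3p = 4p - 1026, so 2240 = 7p and p* = 320, q* = 254.
The floor of 340 is above the equilibrium price 320, so it binds.
At p = 340: qd = 1214 - 3·340 = 194 and qs = 4·340 - 1026 = 334.
Quantity traded falls to 194. At q = 194 the demand price is (1214 - 194)/3 = 340 and the supply price is (1026 + 194)/4 = 305.
Deadweight loss = ½ · (340 - 305) · (254 - 194) = ½ · 35 · 60 = 1050.

1050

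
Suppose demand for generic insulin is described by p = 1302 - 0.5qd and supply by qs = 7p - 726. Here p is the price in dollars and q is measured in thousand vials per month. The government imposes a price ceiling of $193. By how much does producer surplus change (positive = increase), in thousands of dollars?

Rearranging demand gives qd = 2604 - 2p. Equilibrium: 2604 - 2p = 7p - 726, so 3330 = 9p and p* = 370, q* = 1864.
The ceiling of 193 is below the equilibrium price 370, so it binds.
At p = 193: qd = 2604 - 2·193 = 2218 and qs = 7·193 - 726 = 625.
Producer surplus without the control is ½ · (370 - 726/7) · 1864 = 1737248/7.
With the ceiling, producers sell 625 units at 193, so PS = ½ · (193 - 726/7) · 625 = 390625/14.
Change in producer surplus = 390625/14 - 1737248/7 = -220276.5.

-220276.5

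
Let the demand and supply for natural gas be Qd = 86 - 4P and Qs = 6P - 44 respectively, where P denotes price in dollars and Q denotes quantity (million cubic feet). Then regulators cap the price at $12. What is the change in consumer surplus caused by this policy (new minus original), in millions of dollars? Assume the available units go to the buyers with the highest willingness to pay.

23.5

Equilibrium: 86 - 4P = 6P - 44, so 130 = 10P and P* = 13, Q* = 34.
Since 12 < 13, the ceiling is binding.
At P = 12: Qd = 86 - 4·12 = 38 and Qs = 6·12 - 44 = 28.
Consumer surplus without the control is ½ · (21.5 - 13) · 34 = 144.5.
With the ceiling, 28 units are sold at 12 (assume they go to the highest-value buyers). The demand price at Q = 28 is 14.5, so CS = ½ · [(21.5 - 12) + (14.5 - 12)] · 28 = 168.
Change in consumer surplus = 168 - 144.5 = 23.5.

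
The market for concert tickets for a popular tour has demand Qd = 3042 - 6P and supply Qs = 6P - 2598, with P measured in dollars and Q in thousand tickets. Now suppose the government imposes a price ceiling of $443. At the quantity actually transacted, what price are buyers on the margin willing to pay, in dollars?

Without the control the market clears where 3042 - 6P = 6P - 2598, i.e. P* = 470 and Q* = 222.
Since 443 < 470, the ceiling is binding.
At P = 443: Qd = 3042 - 6·443 = 384 and Qs = 6·443 - 2598 = 60.
Only 60 units reach the market. On the demand curve, the marginal buyer's willingness to pay at Q = 60 is (3042 - 60)/6 = 497.

497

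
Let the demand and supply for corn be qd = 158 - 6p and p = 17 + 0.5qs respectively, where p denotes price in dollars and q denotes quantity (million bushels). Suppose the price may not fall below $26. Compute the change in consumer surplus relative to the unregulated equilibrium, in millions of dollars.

Rearranging supply gives qs = 2p - 34. Equilibrium: 158 - 6p = 2p - 34, so 192 = 8p and p* = 24, q* = 14.
Since 26 > 24, the floor is binding.
At p = 26: qd = 158 - 6·26 = 2 and qs = 2·26 - 34 = 18.
Consumer surplus without the control is ½ · (79/3 - 24) · 14 = 49/3.
With the floor, consumers buy 2 units at 26, so CS = ½ · (79/3 - 26) · 2 = 1/3.
Change in consumer surplus = 1/3 - 49/3 = -16.

-16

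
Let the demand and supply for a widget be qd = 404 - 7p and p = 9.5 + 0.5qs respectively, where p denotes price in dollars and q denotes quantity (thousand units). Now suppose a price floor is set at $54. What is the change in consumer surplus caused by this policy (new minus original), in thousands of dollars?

Rearranging supply gives qs = 2p - 19. In a free market, 404 - 7p = 2p - 19 gives the equilibrium p* = 47, q* = 75.
Since 54 > 47, the floor is binding.
At p = 54: qd = 404 - 7·54 = 26 and qs = 2·54 - 19 = 89.
Consumer surplus without the control is ½ · (404/7 - 47) · 75 = 5625/14.
With the floor, consumers buy 26 units at 54, so CS = ½ · (404/7 - 54) · 26 = 338/7.
Change in consumer surplus = 338/7 - 5625/14 = -353.5.

-353.5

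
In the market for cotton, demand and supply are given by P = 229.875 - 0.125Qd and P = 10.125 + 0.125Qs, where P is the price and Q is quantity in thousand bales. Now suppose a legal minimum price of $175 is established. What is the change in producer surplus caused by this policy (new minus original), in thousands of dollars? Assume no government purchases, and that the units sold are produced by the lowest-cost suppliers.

Rearranging demand gives Qd = 1839 - 8P; rearranging supply gives Qs = 8P - 81. Setting quantity demanded equal to quantity supplied, 1839 - 8P = 8P - 81, gives P* = 120 and Q* = 879.
Because the floor (175) lies above the market-clearing price, it is binding.
At P = 175: Qd = 1839 - 8·175 = 439 and Qs = 8·175 - 81 = 1319.
Producer surplus without the control is ½ · (120 - 10.125) · 879 = 48290.0625.
With the floor, 439 units are sold at 175. The supply price at Q = 439 is 65, so PS = ½ · [(175 - 10.125) + (175 - 65)] · 439 = 60335.0625.
Change in producer surplus = 60335.0625 - 48290.0625 = 12045.

12045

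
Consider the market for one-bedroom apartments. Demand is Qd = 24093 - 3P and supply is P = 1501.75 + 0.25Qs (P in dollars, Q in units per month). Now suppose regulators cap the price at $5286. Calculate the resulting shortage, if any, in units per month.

0

Rearranging supply gives Qs = 4P - 6007. Without the control the market clears where 24093 - 3P = 4P - 6007, i.e. P* = 4300 and Q* = 11193.
Since 5286 is above P* = 4300, the ceiling does not bind and the free-market outcome prevails.
Since the control does not bind, there is no shortage.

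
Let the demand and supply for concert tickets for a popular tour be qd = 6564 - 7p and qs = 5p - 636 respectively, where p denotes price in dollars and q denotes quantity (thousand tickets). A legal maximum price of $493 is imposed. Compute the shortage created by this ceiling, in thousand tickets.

1284

In a free market, 6564 - 7p = 5p - 636 gives the equilibrium p* = 600, q* = 2364.
Because the ceiling (493) lies below the market-clearing price, it is binding.
At p = 493: qd = 6564 - 7·493 = 3113 and qs = 5·493 - 636 = 1829.
Shortage = qd - qs = 3113 - 1829 = 1284.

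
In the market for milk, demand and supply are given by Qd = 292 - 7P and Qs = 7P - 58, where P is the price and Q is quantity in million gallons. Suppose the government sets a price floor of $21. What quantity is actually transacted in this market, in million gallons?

117

Without the control the market clears where 292 - 7P = 7P - 58, i.e. P* = 25 and Q* = 117.
The floor of 21 is below the equilibrium price 25, so it is not binding; the market clears at P* = 25, Q* = 117.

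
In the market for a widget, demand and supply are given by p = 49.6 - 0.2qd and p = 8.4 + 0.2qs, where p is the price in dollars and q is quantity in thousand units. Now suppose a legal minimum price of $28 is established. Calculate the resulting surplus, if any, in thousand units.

0

Rearranging demand gives qd = 248 - 5p; rearranging supply gives qs = 5p - 42. Equilibrium: 248 - 5p = 5p - 42, so 290 = 10p and p* = 29, q* = 103.
Since 28 is below p* = 29, the floor does not bind and the free-market outcome prevails.
Since the control does not bind, there is no surplus.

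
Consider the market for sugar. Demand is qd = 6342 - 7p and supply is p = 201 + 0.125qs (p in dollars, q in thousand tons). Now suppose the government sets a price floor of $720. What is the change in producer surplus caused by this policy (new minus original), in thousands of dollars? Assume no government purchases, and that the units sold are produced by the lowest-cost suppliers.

136823.75

Rearranging supply gives qs = 8p - 1608. Equilibrium: 6342 - 7p = 8p - 1608, so 7950 = 15p and p* = 530, q* = 2632.
Since 720 > 530, the floor is binding.
At p = 720: qd = 6342 - 7·720 = 1302 and qs = 8·720 - 1608 = 4152.
Producer surplus without the control is ½ · (530 - 201) · 2632 = 432964.
With the floor, 1302 units are sold at 720. The supply price at q = 1302 is 363.75, so PS = ½ · [(720 - 201) + (720 - 363.75)] · 1302 = 569787.75.
Change in producer surplus = 569787.75 - 432964 = 136823.75.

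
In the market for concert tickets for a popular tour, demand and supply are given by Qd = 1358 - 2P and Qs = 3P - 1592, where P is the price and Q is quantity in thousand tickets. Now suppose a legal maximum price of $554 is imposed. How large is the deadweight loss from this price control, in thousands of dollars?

Setting quantity demanded equal to quantity supplied, 1358 - 2P = 3P - 1592, gives P* = 590 and Q* = 178.
Because the ceiling (554) lies below the market-clearing price, it is binding.
At P = 554: Qd = 1358 - 2·554 = 250 and Qs = 3·554 - 1592 = 70.
Quantity traded falls to 70. At Q = 70 the demand price is (1358 - 70)/2 = 644 and the supply price is (1592 + 70)/3 = 554.
Deadweight loss = ½ · (644 - 554) · (178 - 70) = ½ · 90 · 108 = 4860.

4860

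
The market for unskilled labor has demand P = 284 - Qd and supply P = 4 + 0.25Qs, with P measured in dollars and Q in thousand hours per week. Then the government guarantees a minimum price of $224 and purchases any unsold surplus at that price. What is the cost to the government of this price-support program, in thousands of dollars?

183680

Rearranging demand gives Qd = 284 - P; rearranging supply gives Qs = 4P - 16. In a free market, 284 - P = 4P - 16 gives the equilibrium P* = 60, Q* = 224.
Because the floor (224) lies above the market-clearing price, it is binding.
At P = 224: Qd = 284 - 224 = 60 and Qs = 4·224 - 16 = 880.
Surplus = Qs - Qd = 820.
Government expenditure = surplus × support price = 820 × 224 = 183680.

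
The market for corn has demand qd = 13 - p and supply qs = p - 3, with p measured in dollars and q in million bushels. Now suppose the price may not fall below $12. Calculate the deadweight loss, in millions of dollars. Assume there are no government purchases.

16

Without the control the market clears where 13 - p = p - 3, i.e. p* = 8 and q* = 5.
Because the floor (12) lies above the market-clearing price, it is binding.
At p = 12: qd = 13 - 12 = 1 and qs = 12 - 3 = 9.
Quantity traded falls to 1. At q = 1 the demand price is 13 - 1 = 12 and the supply price is 3 + 1 = 4.
Deadweight loss = ½ · (12 - 4) · (5 - 1) = ½ · 8 · 4 = 16.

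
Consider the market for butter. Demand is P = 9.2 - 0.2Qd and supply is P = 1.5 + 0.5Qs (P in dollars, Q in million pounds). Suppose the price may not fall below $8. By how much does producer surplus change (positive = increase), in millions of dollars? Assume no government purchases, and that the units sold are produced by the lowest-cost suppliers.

Rearranging demand gives Qd = 46 - 5P; rearranging supply gives Qs = 2P - 3. In a free market, 46 - 5P = 2P - 3 gives the equilibrium P* = 7, Q* = 11.
The floor of 8 is above the equilibrium price 7, so it binds.
At P = 8: Qd = 46 - 5·8 = 6 and Qs = 2·8 - 3 = 13.
Producer surplus without the control is ½ · (7 - 1.5) · 11 = 30.25.
With the floor, 6 units are sold at 8. The supply price at Q = 6 is 4.5, so PS = ½ · [(8 - 1.5) + (8 - 4.5)] · 6 = 30.
Change in producer surplus = 30 - 30.25 = -0.25.

-0.25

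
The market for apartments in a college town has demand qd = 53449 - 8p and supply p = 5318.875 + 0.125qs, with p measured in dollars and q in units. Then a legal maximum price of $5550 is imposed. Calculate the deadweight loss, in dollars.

Rearranging supply gives qs = 8p - 42551. Equilibrium: 53449 - 8p = 8p - 42551, so 96000 = 16p and p* = 6000, q* = 5449.
Since 5550 < 6000, the ceiling is binding.
At p = 5550: qd = 53449 - 8·5550 = 9049 and qs = 8·5550 - 42551 = 1849.
Quantity traded falls to 1849. At q = 1849 the demand price is (53449 - 1849)/8 = 6450 and the supply price is (42551 + 1849)/8 = 5550.
Deadweight loss = ½ · (6450 - 5550) · (5449 - 1849) = ½ · 900 · 3600 = 1620000.

1620000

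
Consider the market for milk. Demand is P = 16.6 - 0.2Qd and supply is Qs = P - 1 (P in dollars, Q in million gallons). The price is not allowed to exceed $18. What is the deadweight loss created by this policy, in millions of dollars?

0

Rearranging demand gives Qd = 83 - 5P. In a free market, 83 - 5P = P - 1 gives the equilibrium P* = 14, Q* = 13.
The ceiling of 18 is above the equilibrium price 14, so it is not binding; the market clears at P* = 14, Q* = 13.
Since the control does not bind, no trades are prevented and deadweight loss is zero.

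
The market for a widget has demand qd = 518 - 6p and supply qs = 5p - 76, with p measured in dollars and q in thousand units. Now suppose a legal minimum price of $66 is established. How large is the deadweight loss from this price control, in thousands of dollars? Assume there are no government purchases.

950.4

Equilibrium: 518 - 6p = 5p - 76, so 594 = 11p and p* = 54, q* = 194.
Since 66 > 54, the floor is binding.
At p = 66: qd = 518 - 6·66 = 122 and qs = 5·66 - 76 = 254.
Quantity traded falls to 122. At q = 122 the demand price is (518 - 122)/6 = 66 and the supply price is (76 + 122)/5 = 39.6.
Deadweight loss = ½ · (66 - 39.6) · (194 - 122) = ½ · 26.4 · 72 = 950.4.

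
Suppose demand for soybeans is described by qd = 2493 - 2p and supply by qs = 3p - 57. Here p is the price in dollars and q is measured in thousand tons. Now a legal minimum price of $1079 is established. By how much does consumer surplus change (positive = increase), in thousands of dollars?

-514376

Without the control the market clears where 2493 - 2p = 3p - 57, i.e. p* = 510 and q* = 1473.
The floor of 1079 is above the equilibrium price 510, so it binds.
At p = 1079: qd = 2493 - 2·1079 = 335 and qs = 3·1079 - 57 = 3180.
Consumer surplus without the control is ½ · (1246.5 - 510) · 1473 = 542432.25.
With the floor, consumers buy 335 units at 1079, so CS = ½ · (1246.5 - 1079) · 335 = 28056.25.
Change in consumer surplus = 28056.25 - 542432.25 = -514376.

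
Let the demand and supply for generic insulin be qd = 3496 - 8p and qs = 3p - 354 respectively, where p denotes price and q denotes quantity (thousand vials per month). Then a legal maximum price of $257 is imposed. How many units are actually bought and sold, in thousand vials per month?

Setting quantity demanded equal to quantity supplied, 3496 - 8p = 3p - 354, gives p* = 350 and q* = 696.
Since 257 < 350, the ceiling is binding.
At p = 257: qd = 3496 - 8·257 = 1440 and qs = 3·257 - 354 = 417.
The quantity actually transacted is the short side, supply: 417.

417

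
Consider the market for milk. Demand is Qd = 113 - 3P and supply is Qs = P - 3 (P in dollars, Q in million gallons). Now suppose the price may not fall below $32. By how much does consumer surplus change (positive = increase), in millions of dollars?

Setting quantity demanded equal to quantity supplied, 113 - 3P = P - 3, gives P* = 29 and Q* = 26.
Because the floor (32) lies above the market-clearing price, it is binding.
At P = 32: Qd = 113 - 3·32 = 17 and Qs = 32 - 3 = 29.
Consumer surplus without the control is ½ · (113/3 - 29) · 26 = 338/3.
With the floor, consumers buy 17 units at 32, so CS = ½ · (113/3 - 32) · 17 = 289/6.
Change in consumer surplus = 289/6 - 338/3 = -64.5.

-64.5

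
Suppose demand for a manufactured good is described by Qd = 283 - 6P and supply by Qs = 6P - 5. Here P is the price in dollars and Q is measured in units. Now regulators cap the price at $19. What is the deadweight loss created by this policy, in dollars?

Setting quantity demanded equal to quantity supplied, 283 - 6P = 6P - 5, gives P* = 24 and Q* = 139.
The ceiling of 19 is below the equilibrium price 24, so it binds.
At P = 19: Qd = 283 - 6·19 = 169 and Qs = 6·19 - 5 = 109.
Quantity traded falls to 109. At Q = 109 the demand price is (283 - 109)/6 = 29 and the supply price is (5 + 109)/6 = 19.
Deadweight loss = ½ · (29 - 19) · (139 - 109) = ½ · 10 · 30 = 150.

150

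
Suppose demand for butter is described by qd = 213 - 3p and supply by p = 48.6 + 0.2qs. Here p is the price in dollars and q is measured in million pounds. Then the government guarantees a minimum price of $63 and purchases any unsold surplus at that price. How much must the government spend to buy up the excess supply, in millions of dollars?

Rearranging supply gives qs = 5p - 243. In a free market, 213 - 3p = 5p - 243 gives the equilibrium p* = 57, q* = 42.
Because the floor (63) lies above the market-clearing price, it is binding.
At p = 63: qd = 213 - 3·63 = 24 and qs = 5·63 - 243 = 72.
Surplus = qs - qd = 48.
Government expenditure = surplus × support price = 48 × 63 = 3024.

3024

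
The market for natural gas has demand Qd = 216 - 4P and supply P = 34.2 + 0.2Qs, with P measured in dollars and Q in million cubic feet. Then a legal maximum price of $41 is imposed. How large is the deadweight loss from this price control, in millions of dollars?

22.5

Rearranging supply gives Qs = 5P - 171. Setting quantity demanded equal to quantity supplied, 216 - 4P = 5P - 171, gives P* = 43 and Q* = 44.
The ceiling of 41 is below the equilibrium price 43, so it binds.
At P = 41: Qd = 216 - 4·41 = 52 and Qs = 5·41 - 171 = 34.
Quantity traded falls to 34. At Q = 34 the demand price is (216 - 34)/4 = 45.5 and the supply price is (171 + 34)/5 = 41.
Deadweight loss = ½ · (45.5 - 41) · (44 - 34) = ½ · 4.5 · 10 = 22.5.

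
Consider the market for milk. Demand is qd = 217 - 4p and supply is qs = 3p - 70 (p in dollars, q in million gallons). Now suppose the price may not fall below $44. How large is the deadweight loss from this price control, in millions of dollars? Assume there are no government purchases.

42

Equilibrium: 217 - 4p = 3p - 70, so 287 = 7p and p* = 41, q* = 53.
Since 44 > 41, the floor is binding.
At p = 44: qd = 217 - 4·44 = 41 and qs = 3·44 - 70 = 62.
Quantity traded falls to 41. At q = 41 the demand price is (217 - 41)/4 = 44 and the supply price is (70 + 41)/3 = 37.
Deadweight loss = ½ · (44 - 37) · (53 - 41) = ½ · 7 · 12 = 42.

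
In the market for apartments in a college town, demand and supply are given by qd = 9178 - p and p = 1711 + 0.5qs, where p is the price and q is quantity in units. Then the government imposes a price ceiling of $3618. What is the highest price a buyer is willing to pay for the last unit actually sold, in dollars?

5364

Rearranging supply gives qs = 2p - 3422. Setting quantity demanded equal to quantity supplied, 9178 - p = 2p - 3422, gives p* = 4200 and q* = 4978.
The ceiling of 3618 is below the equilibrium price 4200, so it binds.
At p = 3618: qd = 9178 - 3618 = 5560 and qs = 2·3618 - 3422 = 3814.
Only 3814 units reach the market. On the demand curve, the marginal buyer's willingness to pay at q = 3814 is (9178 - 3814) = 5364.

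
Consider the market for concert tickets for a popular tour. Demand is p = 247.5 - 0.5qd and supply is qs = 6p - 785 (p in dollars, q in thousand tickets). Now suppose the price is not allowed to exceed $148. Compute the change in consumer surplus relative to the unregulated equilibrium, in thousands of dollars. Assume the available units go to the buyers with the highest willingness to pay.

Rearranging demand gives qd = 495 - 2p. Equilibrium: 495 - 2p = 6p - 785, so 1280 = 8p and p* = 160, q* = 175.
Since 148 < 160, the ceiling is binding.
At p = 148: qd = 495 - 2·148 = 199 and qs = 6·148 - 785 = 103.
Consumer surplus without the control is ½ · (247.5 - 160) · 175 = 7656.25.
With the ceiling, 103 units are sold at 148 (assume they go to the highest-value buyers). The demand price at q = 103 is 196, so CS = ½ · [(247.5 - 148) + (196 - 148)] · 103 = 7596.25.
Change in consumer surplus = 7596.25 - 7656.25 = -60.

-60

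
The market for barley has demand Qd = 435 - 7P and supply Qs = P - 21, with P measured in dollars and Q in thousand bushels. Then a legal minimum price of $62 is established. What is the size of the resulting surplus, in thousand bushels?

40

In a free market, 435 - 7P = P - 21 gives the equilibrium P* = 57, Q* = 36.
Because the floor (62) lies above the market-clearing price, it is binding.
At P = 62: Qd = 435 - 7·62 = 1 and Qs = 62 - 21 = 41.
Surplus = Qs - Qd = 41 - 1 = 40.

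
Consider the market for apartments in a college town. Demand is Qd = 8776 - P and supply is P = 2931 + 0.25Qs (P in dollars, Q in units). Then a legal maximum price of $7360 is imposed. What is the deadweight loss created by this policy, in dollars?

0

Rearranging supply gives Qs = 4P - 11724. In a free market, 8776 - P = 4P - 11724 gives the equilibrium P* = 4100, Q* = 4676.
Since 7360 is above P* = 4100, the ceiling does not bind and the free-market outcome prevails.
Since the control does not bind, no trades are prevented and deadweight loss is zero.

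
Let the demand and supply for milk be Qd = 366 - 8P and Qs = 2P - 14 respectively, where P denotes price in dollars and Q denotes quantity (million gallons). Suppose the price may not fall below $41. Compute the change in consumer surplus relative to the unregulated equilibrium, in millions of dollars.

Setting quantity demanded equal to quantity supplied, 366 - 8P = 2P - 14, gives P* = 38 and Q* = 62.
Since 41 > 38, the floor is binding.
At P = 41: Qd = 366 - 8·41 = 38 and Qs = 2·41 - 14 = 68.
Consumer surplus without the control is ½ · (45.75 - 38) · 62 = 240.25.
With the floor, consumers buy 38 units at 41, so CS = ½ · (45.75 - 41) · 38 = 90.25.
Change in consumer surplus = 90.25 - 240.25 = -150.

-150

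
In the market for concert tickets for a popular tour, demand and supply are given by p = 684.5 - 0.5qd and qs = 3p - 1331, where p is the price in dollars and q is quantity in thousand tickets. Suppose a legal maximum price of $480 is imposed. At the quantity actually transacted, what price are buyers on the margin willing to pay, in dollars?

Rearranging demand gives qd = 1369 - 2p. Without the control the market clears where 1369 - 2p = 3p - 1331, i.e. p* = 540 and q* = 289.
Because the ceiling (480) lies below the market-clearing price, it is binding.
At p = 480: qd = 1369 - 2·480 = 409 and qs = 3·480 - 1331 = 109.
Only 109 units reach the market. On the demand curve, the marginal buyer's willingness to pay at q = 109 is (1369 - 109)/2 = 630.

630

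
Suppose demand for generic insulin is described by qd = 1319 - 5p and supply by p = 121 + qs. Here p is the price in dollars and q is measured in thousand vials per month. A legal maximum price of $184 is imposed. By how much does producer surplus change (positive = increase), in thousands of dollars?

-5096

Rearranging supply gives qs = p - 121. Setting quantity demanded equal to quantity supplied, 1319 - 5p = p - 121, gives p* = 240 and q* = 119.
Since 184 < 240, the ceiling is binding.
At p = 184: qd = 1319 - 5·184 = 399 and qs = 184 - 121 = 63.
Producer surplus without the control is ½ · (240 - 121) · 119 = 7080.5.
With the ceiling, producers sell 63 units at 184, so PS = ½ · (184 - 121) · 63 = 1984.5.
Change in producer surplus = 1984.5 - 7080.5 = -5096.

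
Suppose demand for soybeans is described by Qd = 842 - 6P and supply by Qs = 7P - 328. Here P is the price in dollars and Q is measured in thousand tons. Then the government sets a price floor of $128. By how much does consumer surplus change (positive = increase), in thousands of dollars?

-7144

Equilibrium: 842 - 6P = 7P - 328, so 1170 = 13P and P* = 90, Q* = 302.
Because the floor (128) lies above the market-clearing price, it is binding.
At P = 128: Qd = 842 - 6·128 = 74 and Qs = 7·128 - 328 = 568.
Consumer surplus without the control is ½ · (421/3 - 90) · 302 = 22801/3.
With the floor, consumers buy 74 units at 128, so CS = ½ · (421/3 - 128) · 74 = 1369/3.
Change in consumer surplus = 1369/3 - 22801/3 = -7144.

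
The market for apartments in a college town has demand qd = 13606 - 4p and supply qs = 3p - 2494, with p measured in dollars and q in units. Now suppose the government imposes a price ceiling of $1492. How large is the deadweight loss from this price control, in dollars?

1713768

In a free market, 13606 - 4p = 3p - 2494 gives the equilibrium p* = 2300, q* = 4406.
Since 1492 < 2300, the ceiling is binding.
At p = 1492: qd = 13606 - 4·1492 = 7638 and qs = 3·1492 - 2494 = 1982.
Quantity traded falls to 1982. At q = 1982 the demand price is (13606 - 1982)/4 = 2906 and the supply price is (2494 + 1982)/3 = 1492.
Deadweight loss = ½ · (2906 - 1492) · (4406 - 1982) = ½ · 1414 · 2424 = 1713768.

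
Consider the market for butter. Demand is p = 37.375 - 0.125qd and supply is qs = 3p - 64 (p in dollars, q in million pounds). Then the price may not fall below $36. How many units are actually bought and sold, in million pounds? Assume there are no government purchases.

11

Rearranging demand gives qd = 299 - 8p. In a free market, 299 - 8p = 3p - 64 gives the equilibrium p* = 33, q* = 35.
Since 36 > 33, the floor is binding.
At p = 36: qd = 299 - 8·36 = 11 and qs = 3·36 - 64 = 44.
The quantity actually transacted is the short side, demand: 11.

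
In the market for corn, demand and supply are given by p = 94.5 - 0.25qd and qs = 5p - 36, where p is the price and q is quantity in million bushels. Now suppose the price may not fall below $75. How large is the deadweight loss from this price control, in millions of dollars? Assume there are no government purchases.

3027.6

Rearranging demand gives qd = 378 - 4p. Equilibrium: 378 - 4p = 5p - 36, so 414 = 9p and p* = 46, q* = 194.
Since 75 > 46, the floor is binding.
At p = 75: qd = 378 - 4·75 = 78 and qs = 5·75 - 36 = 339.
Quantity traded falls to 78. At q = 78 the demand price is (378 - 78)/4 = 75 and the supply price is (36 + 78)/5 = 22.8.
Deadweight loss = ½ · (75 - 22.8) · (194 - 78) = ½ · 52.2 · 116 = 3027.6.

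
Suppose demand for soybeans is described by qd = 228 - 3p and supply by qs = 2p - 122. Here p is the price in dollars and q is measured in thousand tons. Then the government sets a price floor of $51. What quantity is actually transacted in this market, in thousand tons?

In a free market, 228 - 3p = 2p - 122 gives the equilibrium p* = 70, q* = 18.
The floor of 51 is below the equilibrium price 70, so it is not binding; the market clears at p* = 70, q* = 18.

18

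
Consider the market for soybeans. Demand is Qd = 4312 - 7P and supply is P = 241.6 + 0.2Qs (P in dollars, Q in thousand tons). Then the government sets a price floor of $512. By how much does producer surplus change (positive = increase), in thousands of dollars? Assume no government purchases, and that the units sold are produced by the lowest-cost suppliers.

24606.4

Rearranging supply gives Qs = 5P - 1208. Equilibrium: 4312 - 7P = 5P - 1208, so 5520 = 12P and P* = 460, Q* = 1092.
Because the floor (512) lies above the market-clearing price, it is binding.
At P = 512: Qd = 4312 - 7·512 = 728 and Qs = 5·512 - 1208 = 1352.
Producer surplus without the control is ½ · (460 - 241.6) · 1092 = 119246.4.
With the floor, 728 units are sold at 512. The supply price at Q = 728 is 387.2, so PS = ½ · [(512 - 241.6) + (512 - 387.2)] · 728 = 143852.8.
Change in producer surplus = 143852.8 - 119246.4 = 24606.4.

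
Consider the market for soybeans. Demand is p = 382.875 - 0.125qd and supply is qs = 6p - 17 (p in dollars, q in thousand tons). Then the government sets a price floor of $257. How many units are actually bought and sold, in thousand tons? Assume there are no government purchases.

Rearranging demand gives qd = 3063 - 8p. Without the control the market clears where 3063 - 8p = 6p - 17, i.e. p* = 220 and q* = 1303.
Since 257 > 220, the floor is binding.
At p = 257: qd = 3063 - 8·257 = 1007 and qs = 6·257 - 17 = 1525.
The quantity actually transacted is the short side, demand: 1007.

1007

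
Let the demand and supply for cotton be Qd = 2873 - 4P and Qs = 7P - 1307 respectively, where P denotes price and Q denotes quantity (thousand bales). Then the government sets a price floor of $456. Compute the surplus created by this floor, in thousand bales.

836

Equilibrium: 2873 - 4P = 7P - 1307, so 4180 = 11P and P* = 380, Q* = 1353.
Since 456 > 380, the floor is binding.
At P = 456: Qd = 2873 - 4·456 = 1049 and Qs = 7·456 - 1307 = 1885.
Surplus = Qs - Qd = 1885 - 1049 = 836.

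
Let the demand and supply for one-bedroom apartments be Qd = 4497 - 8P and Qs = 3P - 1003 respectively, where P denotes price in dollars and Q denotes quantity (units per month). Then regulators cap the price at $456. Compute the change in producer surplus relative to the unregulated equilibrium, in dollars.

Without the control the market clears where 4497 - 8P = 3P - 1003, i.e. P* = 500 and Q* = 497.
Because the ceiling (456) lies below the market-clearing price, it is binding.
At P = 456: Qd = 4497 - 8·456 = 849 and Qs = 3·456 - 1003 = 365.
Producer surplus without the control is ½ · (500 - 1003/3) · 497 = 247009/6.
With the ceiling, producers sell 365 units at 456, so PS = ½ · (456 - 1003/3) · 365 = 133225/6.
Change in producer surplus = 133225/6 - 247009/6 = -18964.

-18964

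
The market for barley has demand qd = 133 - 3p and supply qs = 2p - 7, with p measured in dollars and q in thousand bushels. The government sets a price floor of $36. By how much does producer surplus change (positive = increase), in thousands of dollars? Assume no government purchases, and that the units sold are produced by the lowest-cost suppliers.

In a free market, 133 - 3p = 2p - 7 gives the equilibrium p* = 28, q* = 49.
Since 36 > 28, the floor is binding.
At p = 36: qd = 133 - 3·36 = 25 and qs = 2·36 - 7 = 65.
Producer surplus without the control is ½ · (28 - 3.5) · 49 = 600.25.
With the floor, 25 units are sold at 36. The supply price at q = 25 is 16, so PS = ½ · [(36 - 3.5) + (36 - 16)] · 25 = 656.25.
Change in producer surplus = 656.25 - 600.25 = 56.

56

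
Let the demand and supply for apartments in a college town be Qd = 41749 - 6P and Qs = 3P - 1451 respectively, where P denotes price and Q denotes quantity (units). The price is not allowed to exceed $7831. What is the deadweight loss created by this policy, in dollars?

Setting quantity demanded equal to quantity supplied, 41749 - 6P = 3P - 1451, gives P* = 4800 and Q* = 12949.
The ceiling of 7831 is above the equilibrium price 4800, so it is not binding; the market clears at P* = 4800, Q* = 12949.
Since the control does not bind, no trades are prevented and deadweight loss is zero.

0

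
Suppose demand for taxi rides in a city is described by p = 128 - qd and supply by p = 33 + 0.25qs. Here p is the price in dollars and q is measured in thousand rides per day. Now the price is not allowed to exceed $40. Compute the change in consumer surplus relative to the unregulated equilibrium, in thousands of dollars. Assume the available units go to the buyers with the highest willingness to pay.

Rearranging demand gives qd = 128 - p; rearranging supply gives qs = 4p - 132. Equilibrium: 128 - p = 4p - 132, so 260 = 5p and p* = 52, q* = 76.
The ceiling of 40 is below the equilibrium price 52, so it binds.
At p = 40: qd = 128 - 40 = 88 and qs = 4·40 - 132 = 28.
Consumer surplus without the control is ½ · (128 - 52) · 76 = 2888.
With the ceiling, 28 units are sold at 40 (assume they go to the highest-value buyers). The demand price at q = 28 is 100, so CS = ½ · [(128 - 40) + (100 - 40)] · 28 = 2072.
Change in consumer surplus = 2072 - 2888 = -816.

-816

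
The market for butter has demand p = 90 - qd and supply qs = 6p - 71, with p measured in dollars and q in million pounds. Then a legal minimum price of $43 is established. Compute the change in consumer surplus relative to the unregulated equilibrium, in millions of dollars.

-1140

Rearranging demand gives qd = 90 - p. Setting quantity demanded equal to quantity supplied, 90 - p = 6p - 71, gives p* = 23 and q* = 67.
Because the floor (43) lies above the market-clearing price, it is binding.
At p = 43: qd = 90 - 43 = 47 and qs = 6·43 - 71 = 187.
Consumer surplus without the control is ½ · (90 - 23) · 67 = 2244.5.
With the floor, consumers buy 47 units at 43, so CS = ½ · (90 - 43) · 47 = 1104.5.
Change in consumer surplus = 1104.5 - 2244.5 = -1140.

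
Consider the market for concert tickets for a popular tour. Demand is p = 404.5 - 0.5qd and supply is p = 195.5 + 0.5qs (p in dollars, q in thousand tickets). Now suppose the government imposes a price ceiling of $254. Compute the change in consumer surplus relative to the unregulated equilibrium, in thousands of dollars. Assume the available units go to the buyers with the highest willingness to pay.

Rearranging demand gives qd = 809 - 2p; rearranging supply gives qs = 2p - 391. Equilibrium: 809 - 2p = 2p - 391, so 1200 = 4p and p* = 300, q* = 209.
The ceiling of 254 is below the equilibrium price 300, so it binds.
At p = 254: qd = 809 - 2·254 = 301 and qs = 2·254 - 391 = 117.
Consumer surplus without the control is ½ · (404.5 - 300) · 209 = 10920.25.
With the ceiling, 117 units are sold at 254 (assume they go to the highest-value buyers). The demand price at q = 117 is 346, so CS = ½ · [(404.5 - 254) + (346 - 254)] · 117 = 14186.25.
Change in consumer surplus = 14186.25 - 10920.25 = 3266.

3266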